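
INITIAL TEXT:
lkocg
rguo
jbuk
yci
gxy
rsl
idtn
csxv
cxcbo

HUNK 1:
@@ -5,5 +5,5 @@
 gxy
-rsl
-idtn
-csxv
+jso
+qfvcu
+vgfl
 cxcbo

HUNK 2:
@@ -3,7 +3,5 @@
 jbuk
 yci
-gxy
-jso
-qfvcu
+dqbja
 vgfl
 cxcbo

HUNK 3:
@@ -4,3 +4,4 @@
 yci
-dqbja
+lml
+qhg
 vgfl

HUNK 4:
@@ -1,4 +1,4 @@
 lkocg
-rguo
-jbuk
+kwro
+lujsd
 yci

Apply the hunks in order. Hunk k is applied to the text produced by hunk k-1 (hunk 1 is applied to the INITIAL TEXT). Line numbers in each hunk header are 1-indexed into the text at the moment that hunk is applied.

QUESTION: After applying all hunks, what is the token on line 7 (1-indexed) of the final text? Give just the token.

Hunk 1: at line 5 remove [rsl,idtn,csxv] add [jso,qfvcu,vgfl] -> 9 lines: lkocg rguo jbuk yci gxy jso qfvcu vgfl cxcbo
Hunk 2: at line 3 remove [gxy,jso,qfvcu] add [dqbja] -> 7 lines: lkocg rguo jbuk yci dqbja vgfl cxcbo
Hunk 3: at line 4 remove [dqbja] add [lml,qhg] -> 8 lines: lkocg rguo jbuk yci lml qhg vgfl cxcbo
Hunk 4: at line 1 remove [rguo,jbuk] add [kwro,lujsd] -> 8 lines: lkocg kwro lujsd yci lml qhg vgfl cxcbo
Final line 7: vgfl

Answer: vgfl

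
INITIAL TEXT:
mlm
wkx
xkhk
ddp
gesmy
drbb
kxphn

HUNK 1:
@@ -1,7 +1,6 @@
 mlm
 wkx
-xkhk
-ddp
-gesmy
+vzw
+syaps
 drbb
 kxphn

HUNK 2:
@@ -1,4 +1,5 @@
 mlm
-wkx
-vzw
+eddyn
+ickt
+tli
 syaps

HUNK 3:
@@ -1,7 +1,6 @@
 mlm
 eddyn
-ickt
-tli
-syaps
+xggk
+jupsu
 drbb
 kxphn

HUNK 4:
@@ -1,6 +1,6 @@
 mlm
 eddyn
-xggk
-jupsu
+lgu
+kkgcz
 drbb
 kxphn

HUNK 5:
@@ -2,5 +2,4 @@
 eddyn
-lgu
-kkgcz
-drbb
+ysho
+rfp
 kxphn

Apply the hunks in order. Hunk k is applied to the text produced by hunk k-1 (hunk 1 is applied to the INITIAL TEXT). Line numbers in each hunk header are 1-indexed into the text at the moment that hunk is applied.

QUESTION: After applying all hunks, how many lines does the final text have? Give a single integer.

Hunk 1: at line 1 remove [xkhk,ddp,gesmy] add [vzw,syaps] -> 6 lines: mlm wkx vzw syaps drbb kxphn
Hunk 2: at line 1 remove [wkx,vzw] add [eddyn,ickt,tli] -> 7 lines: mlm eddyn ickt tli syaps drbb kxphn
Hunk 3: at line 1 remove [ickt,tli,syaps] add [xggk,jupsu] -> 6 lines: mlm eddyn xggk jupsu drbb kxphn
Hunk 4: at line 1 remove [xggk,jupsu] add [lgu,kkgcz] -> 6 lines: mlm eddyn lgu kkgcz drbb kxphn
Hunk 5: at line 2 remove [lgu,kkgcz,drbb] add [ysho,rfp] -> 5 lines: mlm eddyn ysho rfp kxphn
Final line count: 5

Answer: 5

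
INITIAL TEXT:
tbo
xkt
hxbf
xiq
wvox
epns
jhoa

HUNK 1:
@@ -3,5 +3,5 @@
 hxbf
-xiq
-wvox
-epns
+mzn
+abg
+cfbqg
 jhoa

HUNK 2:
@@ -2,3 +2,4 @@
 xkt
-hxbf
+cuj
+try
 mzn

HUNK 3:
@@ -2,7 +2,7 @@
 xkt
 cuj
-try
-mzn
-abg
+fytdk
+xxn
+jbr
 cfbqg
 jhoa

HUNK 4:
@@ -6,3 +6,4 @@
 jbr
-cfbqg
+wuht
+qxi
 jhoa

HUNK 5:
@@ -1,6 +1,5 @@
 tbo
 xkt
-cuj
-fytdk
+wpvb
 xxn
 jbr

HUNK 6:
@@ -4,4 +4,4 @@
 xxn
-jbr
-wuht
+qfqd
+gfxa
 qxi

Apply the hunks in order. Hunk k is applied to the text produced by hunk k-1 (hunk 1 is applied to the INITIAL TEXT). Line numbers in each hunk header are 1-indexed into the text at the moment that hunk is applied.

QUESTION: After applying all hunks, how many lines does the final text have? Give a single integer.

Hunk 1: at line 3 remove [xiq,wvox,epns] add [mzn,abg,cfbqg] -> 7 lines: tbo xkt hxbf mzn abg cfbqg jhoa
Hunk 2: at line 2 remove [hxbf] add [cuj,try] -> 8 lines: tbo xkt cuj try mzn abg cfbqg jhoa
Hunk 3: at line 2 remove [try,mzn,abg] add [fytdk,xxn,jbr] -> 8 lines: tbo xkt cuj fytdk xxn jbr cfbqg jhoa
Hunk 4: at line 6 remove [cfbqg] add [wuht,qxi] -> 9 lines: tbo xkt cuj fytdk xxn jbr wuht qxi jhoa
Hunk 5: at line 1 remove [cuj,fytdk] add [wpvb] -> 8 lines: tbo xkt wpvb xxn jbr wuht qxi jhoa
Hunk 6: at line 4 remove [jbr,wuht] add [qfqd,gfxa] -> 8 lines: tbo xkt wpvb xxn qfqd gfxa qxi jhoa
Final line count: 8

Answer: 8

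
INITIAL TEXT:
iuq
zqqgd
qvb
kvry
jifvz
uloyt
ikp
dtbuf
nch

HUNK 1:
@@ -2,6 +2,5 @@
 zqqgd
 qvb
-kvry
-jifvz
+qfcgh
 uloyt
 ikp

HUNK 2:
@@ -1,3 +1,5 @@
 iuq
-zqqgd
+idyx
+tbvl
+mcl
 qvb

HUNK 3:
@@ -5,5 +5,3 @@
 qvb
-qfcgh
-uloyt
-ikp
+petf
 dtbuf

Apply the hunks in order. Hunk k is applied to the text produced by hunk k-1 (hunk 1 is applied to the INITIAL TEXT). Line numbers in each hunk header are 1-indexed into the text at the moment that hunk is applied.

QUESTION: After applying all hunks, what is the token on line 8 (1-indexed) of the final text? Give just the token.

Answer: nch

Derivation:
Hunk 1: at line 2 remove [kvry,jifvz] add [qfcgh] -> 8 lines: iuq zqqgd qvb qfcgh uloyt ikp dtbuf nch
Hunk 2: at line 1 remove [zqqgd] add [idyx,tbvl,mcl] -> 10 lines: iuq idyx tbvl mcl qvb qfcgh uloyt ikp dtbuf nch
Hunk 3: at line 5 remove [qfcgh,uloyt,ikp] add [petf] -> 8 lines: iuq idyx tbvl mcl qvb petf dtbuf nch
Final line 8: nch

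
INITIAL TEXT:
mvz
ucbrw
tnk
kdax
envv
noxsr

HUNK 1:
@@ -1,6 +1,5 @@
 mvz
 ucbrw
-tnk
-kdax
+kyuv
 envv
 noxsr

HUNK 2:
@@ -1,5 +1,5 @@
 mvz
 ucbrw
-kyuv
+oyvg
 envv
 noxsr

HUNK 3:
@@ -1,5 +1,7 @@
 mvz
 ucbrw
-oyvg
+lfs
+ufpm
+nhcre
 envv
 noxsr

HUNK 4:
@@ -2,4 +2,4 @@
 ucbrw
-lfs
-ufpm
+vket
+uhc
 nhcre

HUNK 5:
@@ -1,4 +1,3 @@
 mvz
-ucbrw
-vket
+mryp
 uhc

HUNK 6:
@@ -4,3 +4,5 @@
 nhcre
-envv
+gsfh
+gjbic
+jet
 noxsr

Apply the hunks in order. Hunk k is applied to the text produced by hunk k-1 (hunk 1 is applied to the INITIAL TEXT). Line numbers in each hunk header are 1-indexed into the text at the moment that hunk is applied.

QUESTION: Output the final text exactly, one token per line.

Answer: mvz
mryp
uhc
nhcre
gsfh
gjbic
jet
noxsr

Derivation:
Hunk 1: at line 1 remove [tnk,kdax] add [kyuv] -> 5 lines: mvz ucbrw kyuv envv noxsr
Hunk 2: at line 1 remove [kyuv] add [oyvg] -> 5 lines: mvz ucbrw oyvg envv noxsr
Hunk 3: at line 1 remove [oyvg] add [lfs,ufpm,nhcre] -> 7 lines: mvz ucbrw lfs ufpm nhcre envv noxsr
Hunk 4: at line 2 remove [lfs,ufpm] add [vket,uhc] -> 7 lines: mvz ucbrw vket uhc nhcre envv noxsr
Hunk 5: at line 1 remove [ucbrw,vket] add [mryp] -> 6 lines: mvz mryp uhc nhcre envv noxsr
Hunk 6: at line 4 remove [envv] add [gsfh,gjbic,jet] -> 8 lines: mvz mryp uhc nhcre gsfh gjbic jet noxsr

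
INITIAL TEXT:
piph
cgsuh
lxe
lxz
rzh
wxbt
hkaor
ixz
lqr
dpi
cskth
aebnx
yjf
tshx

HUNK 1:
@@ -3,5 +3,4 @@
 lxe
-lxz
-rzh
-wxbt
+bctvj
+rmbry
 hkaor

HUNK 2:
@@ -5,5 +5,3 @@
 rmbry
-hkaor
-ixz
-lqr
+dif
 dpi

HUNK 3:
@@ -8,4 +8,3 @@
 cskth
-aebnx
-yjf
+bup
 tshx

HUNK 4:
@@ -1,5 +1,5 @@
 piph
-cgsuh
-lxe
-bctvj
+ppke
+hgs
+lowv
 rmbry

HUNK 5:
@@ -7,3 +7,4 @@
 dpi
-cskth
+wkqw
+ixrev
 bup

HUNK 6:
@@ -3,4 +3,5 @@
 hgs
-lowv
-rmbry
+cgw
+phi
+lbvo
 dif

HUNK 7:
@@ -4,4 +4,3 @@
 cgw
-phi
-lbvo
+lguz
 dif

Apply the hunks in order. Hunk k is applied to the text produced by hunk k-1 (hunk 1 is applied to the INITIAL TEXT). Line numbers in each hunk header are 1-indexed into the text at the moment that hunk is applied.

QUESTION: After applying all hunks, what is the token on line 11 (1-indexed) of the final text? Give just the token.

Hunk 1: at line 3 remove [lxz,rzh,wxbt] add [bctvj,rmbry] -> 13 lines: piph cgsuh lxe bctvj rmbry hkaor ixz lqr dpi cskth aebnx yjf tshx
Hunk 2: at line 5 remove [hkaor,ixz,lqr] add [dif] -> 11 lines: piph cgsuh lxe bctvj rmbry dif dpi cskth aebnx yjf tshx
Hunk 3: at line 8 remove [aebnx,yjf] add [bup] -> 10 lines: piph cgsuh lxe bctvj rmbry dif dpi cskth bup tshx
Hunk 4: at line 1 remove [cgsuh,lxe,bctvj] add [ppke,hgs,lowv] -> 10 lines: piph ppke hgs lowv rmbry dif dpi cskth bup tshx
Hunk 5: at line 7 remove [cskth] add [wkqw,ixrev] -> 11 lines: piph ppke hgs lowv rmbry dif dpi wkqw ixrev bup tshx
Hunk 6: at line 3 remove [lowv,rmbry] add [cgw,phi,lbvo] -> 12 lines: piph ppke hgs cgw phi lbvo dif dpi wkqw ixrev bup tshx
Hunk 7: at line 4 remove [phi,lbvo] add [lguz] -> 11 lines: piph ppke hgs cgw lguz dif dpi wkqw ixrev bup tshx
Final line 11: tshx

Answer: tshx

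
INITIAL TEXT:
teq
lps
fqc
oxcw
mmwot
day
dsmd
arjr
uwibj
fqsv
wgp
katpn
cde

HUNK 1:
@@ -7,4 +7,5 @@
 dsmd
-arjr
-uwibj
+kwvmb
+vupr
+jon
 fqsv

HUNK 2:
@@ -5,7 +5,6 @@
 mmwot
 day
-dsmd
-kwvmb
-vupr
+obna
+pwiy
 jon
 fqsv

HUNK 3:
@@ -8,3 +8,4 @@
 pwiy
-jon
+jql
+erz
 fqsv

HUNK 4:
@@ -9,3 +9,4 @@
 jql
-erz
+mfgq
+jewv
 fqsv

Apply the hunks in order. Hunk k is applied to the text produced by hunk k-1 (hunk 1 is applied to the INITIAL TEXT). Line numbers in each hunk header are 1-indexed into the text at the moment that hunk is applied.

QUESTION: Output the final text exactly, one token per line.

Hunk 1: at line 7 remove [arjr,uwibj] add [kwvmb,vupr,jon] -> 14 lines: teq lps fqc oxcw mmwot day dsmd kwvmb vupr jon fqsv wgp katpn cde
Hunk 2: at line 5 remove [dsmd,kwvmb,vupr] add [obna,pwiy] -> 13 lines: teq lps fqc oxcw mmwot day obna pwiy jon fqsv wgp katpn cde
Hunk 3: at line 8 remove [jon] add [jql,erz] -> 14 lines: teq lps fqc oxcw mmwot day obna pwiy jql erz fqsv wgp katpn cde
Hunk 4: at line 9 remove [erz] add [mfgq,jewv] -> 15 lines: teq lps fqc oxcw mmwot day obna pwiy jql mfgq jewv fqsv wgp katpn cde

Answer: teq
lps
fqc
oxcw
mmwot
day
obna
pwiy
jql
mfgq
jewv
fqsv
wgp
katpn
cde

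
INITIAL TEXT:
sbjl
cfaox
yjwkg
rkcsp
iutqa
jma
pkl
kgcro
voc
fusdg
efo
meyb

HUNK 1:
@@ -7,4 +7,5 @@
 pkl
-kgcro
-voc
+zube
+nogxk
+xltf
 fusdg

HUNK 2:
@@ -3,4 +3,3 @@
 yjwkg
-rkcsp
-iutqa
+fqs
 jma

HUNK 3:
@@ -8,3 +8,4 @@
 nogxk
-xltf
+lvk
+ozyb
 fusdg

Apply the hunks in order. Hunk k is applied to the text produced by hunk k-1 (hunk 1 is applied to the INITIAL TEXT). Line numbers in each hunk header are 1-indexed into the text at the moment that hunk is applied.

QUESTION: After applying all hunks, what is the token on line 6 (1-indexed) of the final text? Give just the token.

Answer: pkl

Derivation:
Hunk 1: at line 7 remove [kgcro,voc] add [zube,nogxk,xltf] -> 13 lines: sbjl cfaox yjwkg rkcsp iutqa jma pkl zube nogxk xltf fusdg efo meyb
Hunk 2: at line 3 remove [rkcsp,iutqa] add [fqs] -> 12 lines: sbjl cfaox yjwkg fqs jma pkl zube nogxk xltf fusdg efo meyb
Hunk 3: at line 8 remove [xltf] add [lvk,ozyb] -> 13 lines: sbjl cfaox yjwkg fqs jma pkl zube nogxk lvk ozyb fusdg efo meyb
Final line 6: pkl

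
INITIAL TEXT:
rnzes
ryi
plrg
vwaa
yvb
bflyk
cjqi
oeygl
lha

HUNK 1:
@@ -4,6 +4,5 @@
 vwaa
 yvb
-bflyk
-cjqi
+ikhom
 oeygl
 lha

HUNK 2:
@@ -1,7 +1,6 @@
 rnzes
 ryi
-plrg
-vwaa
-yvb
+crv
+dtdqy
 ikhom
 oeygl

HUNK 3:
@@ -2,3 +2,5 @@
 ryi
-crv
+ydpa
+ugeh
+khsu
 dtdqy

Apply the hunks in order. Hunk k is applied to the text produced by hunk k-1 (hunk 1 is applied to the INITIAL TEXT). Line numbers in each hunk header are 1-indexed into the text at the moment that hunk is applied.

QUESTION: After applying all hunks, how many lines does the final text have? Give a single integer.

Hunk 1: at line 4 remove [bflyk,cjqi] add [ikhom] -> 8 lines: rnzes ryi plrg vwaa yvb ikhom oeygl lha
Hunk 2: at line 1 remove [plrg,vwaa,yvb] add [crv,dtdqy] -> 7 lines: rnzes ryi crv dtdqy ikhom oeygl lha
Hunk 3: at line 2 remove [crv] add [ydpa,ugeh,khsu] -> 9 lines: rnzes ryi ydpa ugeh khsu dtdqy ikhom oeygl lha
Final line count: 9

Answer: 9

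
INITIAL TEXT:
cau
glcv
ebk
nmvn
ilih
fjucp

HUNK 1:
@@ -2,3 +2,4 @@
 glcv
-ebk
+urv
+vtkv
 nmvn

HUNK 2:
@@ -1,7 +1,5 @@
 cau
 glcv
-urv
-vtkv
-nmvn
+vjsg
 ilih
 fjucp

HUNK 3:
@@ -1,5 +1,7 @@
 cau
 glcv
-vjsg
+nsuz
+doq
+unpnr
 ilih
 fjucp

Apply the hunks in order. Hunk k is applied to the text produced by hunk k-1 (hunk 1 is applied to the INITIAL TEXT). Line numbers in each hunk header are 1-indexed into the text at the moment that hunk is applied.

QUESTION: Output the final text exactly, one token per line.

Answer: cau
glcv
nsuz
doq
unpnr
ilih
fjucp

Derivation:
Hunk 1: at line 2 remove [ebk] add [urv,vtkv] -> 7 lines: cau glcv urv vtkv nmvn ilih fjucp
Hunk 2: at line 1 remove [urv,vtkv,nmvn] add [vjsg] -> 5 lines: cau glcv vjsg ilih fjucp
Hunk 3: at line 1 remove [vjsg] add [nsuz,doq,unpnr] -> 7 lines: cau glcv nsuz doq unpnr ilih fjucp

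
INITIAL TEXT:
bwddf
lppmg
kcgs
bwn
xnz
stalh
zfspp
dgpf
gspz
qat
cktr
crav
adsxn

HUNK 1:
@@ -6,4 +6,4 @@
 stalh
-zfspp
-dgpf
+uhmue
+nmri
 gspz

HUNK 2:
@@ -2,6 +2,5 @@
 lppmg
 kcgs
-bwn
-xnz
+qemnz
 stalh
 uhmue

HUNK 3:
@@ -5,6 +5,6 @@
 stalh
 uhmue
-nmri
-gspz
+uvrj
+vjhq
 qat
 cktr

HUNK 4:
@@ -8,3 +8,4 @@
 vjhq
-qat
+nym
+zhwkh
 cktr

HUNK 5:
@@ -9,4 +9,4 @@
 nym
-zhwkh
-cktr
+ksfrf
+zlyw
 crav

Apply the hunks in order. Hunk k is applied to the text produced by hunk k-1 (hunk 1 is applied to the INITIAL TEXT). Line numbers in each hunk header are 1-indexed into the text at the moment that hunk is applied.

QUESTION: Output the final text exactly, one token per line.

Answer: bwddf
lppmg
kcgs
qemnz
stalh
uhmue
uvrj
vjhq
nym
ksfrf
zlyw
crav
adsxn

Derivation:
Hunk 1: at line 6 remove [zfspp,dgpf] add [uhmue,nmri] -> 13 lines: bwddf lppmg kcgs bwn xnz stalh uhmue nmri gspz qat cktr crav adsxn
Hunk 2: at line 2 remove [bwn,xnz] add [qemnz] -> 12 lines: bwddf lppmg kcgs qemnz stalh uhmue nmri gspz qat cktr crav adsxn
Hunk 3: at line 5 remove [nmri,gspz] add [uvrj,vjhq] -> 12 lines: bwddf lppmg kcgs qemnz stalh uhmue uvrj vjhq qat cktr crav adsxn
Hunk 4: at line 8 remove [qat] add [nym,zhwkh] -> 13 lines: bwddf lppmg kcgs qemnz stalh uhmue uvrj vjhq nym zhwkh cktr crav adsxn
Hunk 5: at line 9 remove [zhwkh,cktr] add [ksfrf,zlyw] -> 13 lines: bwddf lppmg kcgs qemnz stalh uhmue uvrj vjhq nym ksfrf zlyw crav adsxn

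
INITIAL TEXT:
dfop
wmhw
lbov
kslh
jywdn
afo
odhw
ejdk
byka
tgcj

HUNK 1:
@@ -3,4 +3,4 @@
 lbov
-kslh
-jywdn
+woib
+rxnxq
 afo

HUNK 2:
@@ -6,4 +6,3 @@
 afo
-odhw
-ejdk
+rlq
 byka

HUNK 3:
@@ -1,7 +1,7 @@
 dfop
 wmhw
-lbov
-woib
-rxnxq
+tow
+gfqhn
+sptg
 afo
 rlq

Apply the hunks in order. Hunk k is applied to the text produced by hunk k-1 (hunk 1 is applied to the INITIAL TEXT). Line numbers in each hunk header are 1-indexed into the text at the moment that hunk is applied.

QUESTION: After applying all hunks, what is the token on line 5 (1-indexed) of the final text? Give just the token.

Answer: sptg

Derivation:
Hunk 1: at line 3 remove [kslh,jywdn] add [woib,rxnxq] -> 10 lines: dfop wmhw lbov woib rxnxq afo odhw ejdk byka tgcj
Hunk 2: at line 6 remove [odhw,ejdk] add [rlq] -> 9 lines: dfop wmhw lbov woib rxnxq afo rlq byka tgcj
Hunk 3: at line 1 remove [lbov,woib,rxnxq] add [tow,gfqhn,sptg] -> 9 lines: dfop wmhw tow gfqhn sptg afo rlq byka tgcj
Final line 5: sptg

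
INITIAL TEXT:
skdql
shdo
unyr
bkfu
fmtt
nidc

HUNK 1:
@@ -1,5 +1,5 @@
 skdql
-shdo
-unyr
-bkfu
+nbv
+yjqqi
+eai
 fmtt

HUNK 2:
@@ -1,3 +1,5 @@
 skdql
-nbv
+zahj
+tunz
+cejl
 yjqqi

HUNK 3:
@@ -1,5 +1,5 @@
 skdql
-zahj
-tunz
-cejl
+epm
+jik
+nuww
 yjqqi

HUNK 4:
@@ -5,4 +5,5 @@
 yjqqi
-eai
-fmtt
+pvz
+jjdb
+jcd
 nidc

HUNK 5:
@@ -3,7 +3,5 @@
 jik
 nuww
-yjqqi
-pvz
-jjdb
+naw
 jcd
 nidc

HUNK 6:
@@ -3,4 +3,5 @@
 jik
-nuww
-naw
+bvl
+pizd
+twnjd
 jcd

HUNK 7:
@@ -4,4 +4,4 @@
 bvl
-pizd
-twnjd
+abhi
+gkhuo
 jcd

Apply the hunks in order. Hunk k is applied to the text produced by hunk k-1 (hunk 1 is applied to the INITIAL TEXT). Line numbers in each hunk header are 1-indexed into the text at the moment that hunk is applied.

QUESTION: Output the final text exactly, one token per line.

Answer: skdql
epm
jik
bvl
abhi
gkhuo
jcd
nidc

Derivation:
Hunk 1: at line 1 remove [shdo,unyr,bkfu] add [nbv,yjqqi,eai] -> 6 lines: skdql nbv yjqqi eai fmtt nidc
Hunk 2: at line 1 remove [nbv] add [zahj,tunz,cejl] -> 8 lines: skdql zahj tunz cejl yjqqi eai fmtt nidc
Hunk 3: at line 1 remove [zahj,tunz,cejl] add [epm,jik,nuww] -> 8 lines: skdql epm jik nuww yjqqi eai fmtt nidc
Hunk 4: at line 5 remove [eai,fmtt] add [pvz,jjdb,jcd] -> 9 lines: skdql epm jik nuww yjqqi pvz jjdb jcd nidc
Hunk 5: at line 3 remove [yjqqi,pvz,jjdb] add [naw] -> 7 lines: skdql epm jik nuww naw jcd nidc
Hunk 6: at line 3 remove [nuww,naw] add [bvl,pizd,twnjd] -> 8 lines: skdql epm jik bvl pizd twnjd jcd nidc
Hunk 7: at line 4 remove [pizd,twnjd] add [abhi,gkhuo] -> 8 lines: skdql epm jik bvl abhi gkhuo jcd nidc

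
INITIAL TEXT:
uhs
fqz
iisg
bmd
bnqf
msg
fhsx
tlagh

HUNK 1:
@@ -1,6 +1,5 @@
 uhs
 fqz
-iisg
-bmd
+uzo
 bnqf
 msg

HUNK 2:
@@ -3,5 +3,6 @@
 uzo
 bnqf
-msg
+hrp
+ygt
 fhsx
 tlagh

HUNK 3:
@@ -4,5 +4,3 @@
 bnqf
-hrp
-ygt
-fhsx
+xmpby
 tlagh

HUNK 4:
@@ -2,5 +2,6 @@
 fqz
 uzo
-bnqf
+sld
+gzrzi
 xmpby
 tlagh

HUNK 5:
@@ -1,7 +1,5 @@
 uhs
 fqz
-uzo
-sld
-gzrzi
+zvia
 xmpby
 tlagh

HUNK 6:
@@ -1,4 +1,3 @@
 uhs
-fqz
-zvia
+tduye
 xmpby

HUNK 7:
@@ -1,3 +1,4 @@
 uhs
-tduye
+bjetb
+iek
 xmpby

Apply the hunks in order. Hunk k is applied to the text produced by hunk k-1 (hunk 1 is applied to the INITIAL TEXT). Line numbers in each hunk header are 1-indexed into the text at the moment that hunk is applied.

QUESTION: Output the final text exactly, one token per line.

Hunk 1: at line 1 remove [iisg,bmd] add [uzo] -> 7 lines: uhs fqz uzo bnqf msg fhsx tlagh
Hunk 2: at line 3 remove [msg] add [hrp,ygt] -> 8 lines: uhs fqz uzo bnqf hrp ygt fhsx tlagh
Hunk 3: at line 4 remove [hrp,ygt,fhsx] add [xmpby] -> 6 lines: uhs fqz uzo bnqf xmpby tlagh
Hunk 4: at line 2 remove [bnqf] add [sld,gzrzi] -> 7 lines: uhs fqz uzo sld gzrzi xmpby tlagh
Hunk 5: at line 1 remove [uzo,sld,gzrzi] add [zvia] -> 5 lines: uhs fqz zvia xmpby tlagh
Hunk 6: at line 1 remove [fqz,zvia] add [tduye] -> 4 lines: uhs tduye xmpby tlagh
Hunk 7: at line 1 remove [tduye] add [bjetb,iek] -> 5 lines: uhs bjetb iek xmpby tlagh

Answer: uhs
bjetb
iek
xmpby
tlagh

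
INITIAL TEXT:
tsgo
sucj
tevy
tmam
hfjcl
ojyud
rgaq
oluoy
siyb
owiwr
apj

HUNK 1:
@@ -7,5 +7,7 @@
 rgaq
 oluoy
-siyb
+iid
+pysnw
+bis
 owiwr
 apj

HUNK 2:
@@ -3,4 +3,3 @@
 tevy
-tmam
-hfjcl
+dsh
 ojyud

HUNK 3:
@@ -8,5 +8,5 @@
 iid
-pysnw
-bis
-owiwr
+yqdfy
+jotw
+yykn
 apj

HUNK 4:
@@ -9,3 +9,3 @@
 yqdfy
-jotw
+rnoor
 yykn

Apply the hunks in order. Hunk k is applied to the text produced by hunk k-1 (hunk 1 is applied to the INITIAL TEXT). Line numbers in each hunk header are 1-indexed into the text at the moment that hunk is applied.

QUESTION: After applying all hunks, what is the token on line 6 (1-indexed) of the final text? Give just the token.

Hunk 1: at line 7 remove [siyb] add [iid,pysnw,bis] -> 13 lines: tsgo sucj tevy tmam hfjcl ojyud rgaq oluoy iid pysnw bis owiwr apj
Hunk 2: at line 3 remove [tmam,hfjcl] add [dsh] -> 12 lines: tsgo sucj tevy dsh ojyud rgaq oluoy iid pysnw bis owiwr apj
Hunk 3: at line 8 remove [pysnw,bis,owiwr] add [yqdfy,jotw,yykn] -> 12 lines: tsgo sucj tevy dsh ojyud rgaq oluoy iid yqdfy jotw yykn apj
Hunk 4: at line 9 remove [jotw] add [rnoor] -> 12 lines: tsgo sucj tevy dsh ojyud rgaq oluoy iid yqdfy rnoor yykn apj
Final line 6: rgaq

Answer: rgaq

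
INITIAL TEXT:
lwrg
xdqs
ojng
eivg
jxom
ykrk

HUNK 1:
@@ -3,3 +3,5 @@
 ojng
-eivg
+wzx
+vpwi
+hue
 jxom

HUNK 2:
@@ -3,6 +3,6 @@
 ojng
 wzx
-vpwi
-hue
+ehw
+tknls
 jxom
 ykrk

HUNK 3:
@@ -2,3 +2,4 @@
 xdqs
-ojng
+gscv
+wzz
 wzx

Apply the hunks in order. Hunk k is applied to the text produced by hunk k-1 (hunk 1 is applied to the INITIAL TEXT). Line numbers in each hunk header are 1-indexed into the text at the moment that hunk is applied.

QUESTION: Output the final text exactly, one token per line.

Answer: lwrg
xdqs
gscv
wzz
wzx
ehw
tknls
jxom
ykrk

Derivation:
Hunk 1: at line 3 remove [eivg] add [wzx,vpwi,hue] -> 8 lines: lwrg xdqs ojng wzx vpwi hue jxom ykrk
Hunk 2: at line 3 remove [vpwi,hue] add [ehw,tknls] -> 8 lines: lwrg xdqs ojng wzx ehw tknls jxom ykrk
Hunk 3: at line 2 remove [ojng] add [gscv,wzz] -> 9 lines: lwrg xdqs gscv wzz wzx ehw tknls jxom ykrk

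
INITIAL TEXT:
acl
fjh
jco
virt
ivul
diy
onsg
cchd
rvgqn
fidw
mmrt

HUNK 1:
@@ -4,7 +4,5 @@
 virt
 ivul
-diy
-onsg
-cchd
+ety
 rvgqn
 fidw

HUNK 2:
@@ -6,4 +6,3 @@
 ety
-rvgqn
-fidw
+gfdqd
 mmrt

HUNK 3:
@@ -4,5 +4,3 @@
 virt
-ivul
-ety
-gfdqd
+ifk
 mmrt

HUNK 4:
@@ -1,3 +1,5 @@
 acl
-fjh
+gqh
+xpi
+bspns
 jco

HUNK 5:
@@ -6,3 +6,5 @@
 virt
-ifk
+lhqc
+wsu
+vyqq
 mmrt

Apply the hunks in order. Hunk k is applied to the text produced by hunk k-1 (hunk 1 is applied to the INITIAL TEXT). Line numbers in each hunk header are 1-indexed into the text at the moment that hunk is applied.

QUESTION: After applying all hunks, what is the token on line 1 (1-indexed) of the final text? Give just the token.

Hunk 1: at line 4 remove [diy,onsg,cchd] add [ety] -> 9 lines: acl fjh jco virt ivul ety rvgqn fidw mmrt
Hunk 2: at line 6 remove [rvgqn,fidw] add [gfdqd] -> 8 lines: acl fjh jco virt ivul ety gfdqd mmrt
Hunk 3: at line 4 remove [ivul,ety,gfdqd] add [ifk] -> 6 lines: acl fjh jco virt ifk mmrt
Hunk 4: at line 1 remove [fjh] add [gqh,xpi,bspns] -> 8 lines: acl gqh xpi bspns jco virt ifk mmrt
Hunk 5: at line 6 remove [ifk] add [lhqc,wsu,vyqq] -> 10 lines: acl gqh xpi bspns jco virt lhqc wsu vyqq mmrt
Final line 1: acl

Answer: acl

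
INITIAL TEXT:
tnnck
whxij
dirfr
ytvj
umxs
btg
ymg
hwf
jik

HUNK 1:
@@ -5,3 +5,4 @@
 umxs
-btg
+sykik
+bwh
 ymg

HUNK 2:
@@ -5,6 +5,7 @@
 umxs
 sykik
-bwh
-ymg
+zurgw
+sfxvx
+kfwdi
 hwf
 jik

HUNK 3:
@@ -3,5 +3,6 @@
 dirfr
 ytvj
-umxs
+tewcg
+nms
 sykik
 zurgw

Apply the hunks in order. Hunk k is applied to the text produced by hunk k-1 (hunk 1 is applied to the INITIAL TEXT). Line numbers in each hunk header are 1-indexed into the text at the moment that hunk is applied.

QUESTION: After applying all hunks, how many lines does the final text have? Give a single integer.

Hunk 1: at line 5 remove [btg] add [sykik,bwh] -> 10 lines: tnnck whxij dirfr ytvj umxs sykik bwh ymg hwf jik
Hunk 2: at line 5 remove [bwh,ymg] add [zurgw,sfxvx,kfwdi] -> 11 lines: tnnck whxij dirfr ytvj umxs sykik zurgw sfxvx kfwdi hwf jik
Hunk 3: at line 3 remove [umxs] add [tewcg,nms] -> 12 lines: tnnck whxij dirfr ytvj tewcg nms sykik zurgw sfxvx kfwdi hwf jik
Final line count: 12

Answer: 12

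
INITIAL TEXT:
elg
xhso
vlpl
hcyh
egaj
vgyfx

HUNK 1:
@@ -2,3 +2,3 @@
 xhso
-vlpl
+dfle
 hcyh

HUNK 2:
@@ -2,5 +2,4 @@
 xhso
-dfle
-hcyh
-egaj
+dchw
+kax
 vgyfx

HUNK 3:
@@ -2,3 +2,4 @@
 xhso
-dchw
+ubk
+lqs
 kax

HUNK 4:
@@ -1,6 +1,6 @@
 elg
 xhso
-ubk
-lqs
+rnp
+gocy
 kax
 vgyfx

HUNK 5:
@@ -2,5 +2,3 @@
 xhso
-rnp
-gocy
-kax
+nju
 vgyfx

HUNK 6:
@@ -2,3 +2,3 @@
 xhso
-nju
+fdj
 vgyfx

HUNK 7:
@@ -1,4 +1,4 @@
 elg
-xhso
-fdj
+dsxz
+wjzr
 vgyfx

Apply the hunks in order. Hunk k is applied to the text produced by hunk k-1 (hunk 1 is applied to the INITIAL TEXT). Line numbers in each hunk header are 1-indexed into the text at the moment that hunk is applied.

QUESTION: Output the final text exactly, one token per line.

Answer: elg
dsxz
wjzr
vgyfx

Derivation:
Hunk 1: at line 2 remove [vlpl] add [dfle] -> 6 lines: elg xhso dfle hcyh egaj vgyfx
Hunk 2: at line 2 remove [dfle,hcyh,egaj] add [dchw,kax] -> 5 lines: elg xhso dchw kax vgyfx
Hunk 3: at line 2 remove [dchw] add [ubk,lqs] -> 6 lines: elg xhso ubk lqs kax vgyfx
Hunk 4: at line 1 remove [ubk,lqs] add [rnp,gocy] -> 6 lines: elg xhso rnp gocy kax vgyfx
Hunk 5: at line 2 remove [rnp,gocy,kax] add [nju] -> 4 lines: elg xhso nju vgyfx
Hunk 6: at line 2 remove [nju] add [fdj] -> 4 lines: elg xhso fdj vgyfx
Hunk 7: at line 1 remove [xhso,fdj] add [dsxz,wjzr] -> 4 lines: elg dsxz wjzr vgyfx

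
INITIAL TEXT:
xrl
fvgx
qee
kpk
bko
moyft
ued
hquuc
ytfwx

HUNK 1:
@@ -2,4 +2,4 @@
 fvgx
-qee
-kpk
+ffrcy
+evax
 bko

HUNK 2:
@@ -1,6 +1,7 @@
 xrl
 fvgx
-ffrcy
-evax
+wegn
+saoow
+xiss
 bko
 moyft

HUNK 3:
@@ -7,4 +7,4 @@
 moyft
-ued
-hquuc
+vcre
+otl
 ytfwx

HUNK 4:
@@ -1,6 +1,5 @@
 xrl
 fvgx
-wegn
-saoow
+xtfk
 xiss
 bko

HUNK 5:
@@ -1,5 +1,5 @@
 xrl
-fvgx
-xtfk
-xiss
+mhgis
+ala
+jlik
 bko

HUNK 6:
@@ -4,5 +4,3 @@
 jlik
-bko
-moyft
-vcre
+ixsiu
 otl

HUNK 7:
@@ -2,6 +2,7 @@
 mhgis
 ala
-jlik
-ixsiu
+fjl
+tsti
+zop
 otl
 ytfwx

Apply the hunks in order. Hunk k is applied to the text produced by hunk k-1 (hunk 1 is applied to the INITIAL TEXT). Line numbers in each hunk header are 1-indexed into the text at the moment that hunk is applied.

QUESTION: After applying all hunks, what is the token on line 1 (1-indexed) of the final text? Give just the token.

Answer: xrl

Derivation:
Hunk 1: at line 2 remove [qee,kpk] add [ffrcy,evax] -> 9 lines: xrl fvgx ffrcy evax bko moyft ued hquuc ytfwx
Hunk 2: at line 1 remove [ffrcy,evax] add [wegn,saoow,xiss] -> 10 lines: xrl fvgx wegn saoow xiss bko moyft ued hquuc ytfwx
Hunk 3: at line 7 remove [ued,hquuc] add [vcre,otl] -> 10 lines: xrl fvgx wegn saoow xiss bko moyft vcre otl ytfwx
Hunk 4: at line 1 remove [wegn,saoow] add [xtfk] -> 9 lines: xrl fvgx xtfk xiss bko moyft vcre otl ytfwx
Hunk 5: at line 1 remove [fvgx,xtfk,xiss] add [mhgis,ala,jlik] -> 9 lines: xrl mhgis ala jlik bko moyft vcre otl ytfwx
Hunk 6: at line 4 remove [bko,moyft,vcre] add [ixsiu] -> 7 lines: xrl mhgis ala jlik ixsiu otl ytfwx
Hunk 7: at line 2 remove [jlik,ixsiu] add [fjl,tsti,zop] -> 8 lines: xrl mhgis ala fjl tsti zop otl ytfwx
Final line 1: xrl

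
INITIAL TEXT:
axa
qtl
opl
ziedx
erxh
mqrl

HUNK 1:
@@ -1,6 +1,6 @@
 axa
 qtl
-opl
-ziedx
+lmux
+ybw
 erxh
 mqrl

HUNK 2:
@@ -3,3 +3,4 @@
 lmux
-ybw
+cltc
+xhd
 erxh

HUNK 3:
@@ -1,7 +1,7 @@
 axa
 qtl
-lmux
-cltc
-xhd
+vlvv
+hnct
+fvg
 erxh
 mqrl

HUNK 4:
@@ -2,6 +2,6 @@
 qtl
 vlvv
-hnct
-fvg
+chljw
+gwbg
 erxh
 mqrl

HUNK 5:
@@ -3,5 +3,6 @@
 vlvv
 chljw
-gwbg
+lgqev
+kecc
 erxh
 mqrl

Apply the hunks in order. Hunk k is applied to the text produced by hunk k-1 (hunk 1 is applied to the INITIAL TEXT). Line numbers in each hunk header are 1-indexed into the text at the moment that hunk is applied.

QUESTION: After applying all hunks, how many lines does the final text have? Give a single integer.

Hunk 1: at line 1 remove [opl,ziedx] add [lmux,ybw] -> 6 lines: axa qtl lmux ybw erxh mqrl
Hunk 2: at line 3 remove [ybw] add [cltc,xhd] -> 7 lines: axa qtl lmux cltc xhd erxh mqrl
Hunk 3: at line 1 remove [lmux,cltc,xhd] add [vlvv,hnct,fvg] -> 7 lines: axa qtl vlvv hnct fvg erxh mqrl
Hunk 4: at line 2 remove [hnct,fvg] add [chljw,gwbg] -> 7 lines: axa qtl vlvv chljw gwbg erxh mqrl
Hunk 5: at line 3 remove [gwbg] add [lgqev,kecc] -> 8 lines: axa qtl vlvv chljw lgqev kecc erxh mqrl
Final line count: 8

Answer: 8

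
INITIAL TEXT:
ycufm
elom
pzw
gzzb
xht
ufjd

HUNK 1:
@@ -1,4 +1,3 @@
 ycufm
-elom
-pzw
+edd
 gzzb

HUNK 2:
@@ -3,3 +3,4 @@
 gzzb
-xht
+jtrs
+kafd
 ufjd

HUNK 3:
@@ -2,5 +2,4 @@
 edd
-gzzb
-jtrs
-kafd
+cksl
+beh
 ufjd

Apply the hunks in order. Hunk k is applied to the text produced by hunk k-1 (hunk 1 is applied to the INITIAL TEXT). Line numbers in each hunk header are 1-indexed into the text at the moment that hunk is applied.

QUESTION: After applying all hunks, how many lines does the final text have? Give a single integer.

Hunk 1: at line 1 remove [elom,pzw] add [edd] -> 5 lines: ycufm edd gzzb xht ufjd
Hunk 2: at line 3 remove [xht] add [jtrs,kafd] -> 6 lines: ycufm edd gzzb jtrs kafd ufjd
Hunk 3: at line 2 remove [gzzb,jtrs,kafd] add [cksl,beh] -> 5 lines: ycufm edd cksl beh ufjd
Final line count: 5

Answer: 5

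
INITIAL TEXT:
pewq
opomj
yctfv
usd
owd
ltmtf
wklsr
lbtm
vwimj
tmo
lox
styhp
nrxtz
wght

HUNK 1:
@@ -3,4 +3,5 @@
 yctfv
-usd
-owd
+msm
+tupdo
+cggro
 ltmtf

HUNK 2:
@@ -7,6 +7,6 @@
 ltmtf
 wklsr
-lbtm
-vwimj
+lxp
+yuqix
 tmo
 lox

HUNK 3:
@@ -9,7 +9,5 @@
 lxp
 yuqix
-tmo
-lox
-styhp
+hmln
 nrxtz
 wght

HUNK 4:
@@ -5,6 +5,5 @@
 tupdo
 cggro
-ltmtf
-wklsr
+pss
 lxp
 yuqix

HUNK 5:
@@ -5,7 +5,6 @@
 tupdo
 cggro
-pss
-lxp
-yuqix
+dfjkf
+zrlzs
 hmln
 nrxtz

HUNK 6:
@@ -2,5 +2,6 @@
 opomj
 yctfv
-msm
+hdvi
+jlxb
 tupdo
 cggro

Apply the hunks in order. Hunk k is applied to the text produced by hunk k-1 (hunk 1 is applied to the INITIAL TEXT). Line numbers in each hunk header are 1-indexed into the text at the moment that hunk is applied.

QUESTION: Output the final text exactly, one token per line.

Hunk 1: at line 3 remove [usd,owd] add [msm,tupdo,cggro] -> 15 lines: pewq opomj yctfv msm tupdo cggro ltmtf wklsr lbtm vwimj tmo lox styhp nrxtz wght
Hunk 2: at line 7 remove [lbtm,vwimj] add [lxp,yuqix] -> 15 lines: pewq opomj yctfv msm tupdo cggro ltmtf wklsr lxp yuqix tmo lox styhp nrxtz wght
Hunk 3: at line 9 remove [tmo,lox,styhp] add [hmln] -> 13 lines: pewq opomj yctfv msm tupdo cggro ltmtf wklsr lxp yuqix hmln nrxtz wght
Hunk 4: at line 5 remove [ltmtf,wklsr] add [pss] -> 12 lines: pewq opomj yctfv msm tupdo cggro pss lxp yuqix hmln nrxtz wght
Hunk 5: at line 5 remove [pss,lxp,yuqix] add [dfjkf,zrlzs] -> 11 lines: pewq opomj yctfv msm tupdo cggro dfjkf zrlzs hmln nrxtz wght
Hunk 6: at line 2 remove [msm] add [hdvi,jlxb] -> 12 lines: pewq opomj yctfv hdvi jlxb tupdo cggro dfjkf zrlzs hmln nrxtz wght

Answer: pewq
opomj
yctfv
hdvi
jlxb
tupdo
cggro
dfjkf
zrlzs
hmln
nrxtz
wght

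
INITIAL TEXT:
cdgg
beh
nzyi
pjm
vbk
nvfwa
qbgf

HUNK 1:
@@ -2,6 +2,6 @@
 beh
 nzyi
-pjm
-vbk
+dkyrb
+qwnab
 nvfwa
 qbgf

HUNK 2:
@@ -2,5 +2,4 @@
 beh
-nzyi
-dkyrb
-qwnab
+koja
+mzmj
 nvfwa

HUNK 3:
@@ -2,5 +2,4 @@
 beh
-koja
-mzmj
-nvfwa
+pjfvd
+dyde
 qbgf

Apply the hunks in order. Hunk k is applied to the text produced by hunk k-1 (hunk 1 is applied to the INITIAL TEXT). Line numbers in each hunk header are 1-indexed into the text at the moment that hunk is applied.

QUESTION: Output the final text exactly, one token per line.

Answer: cdgg
beh
pjfvd
dyde
qbgf

Derivation:
Hunk 1: at line 2 remove [pjm,vbk] add [dkyrb,qwnab] -> 7 lines: cdgg beh nzyi dkyrb qwnab nvfwa qbgf
Hunk 2: at line 2 remove [nzyi,dkyrb,qwnab] add [koja,mzmj] -> 6 lines: cdgg beh koja mzmj nvfwa qbgf
Hunk 3: at line 2 remove [koja,mzmj,nvfwa] add [pjfvd,dyde] -> 5 lines: cdgg beh pjfvd dyde qbgf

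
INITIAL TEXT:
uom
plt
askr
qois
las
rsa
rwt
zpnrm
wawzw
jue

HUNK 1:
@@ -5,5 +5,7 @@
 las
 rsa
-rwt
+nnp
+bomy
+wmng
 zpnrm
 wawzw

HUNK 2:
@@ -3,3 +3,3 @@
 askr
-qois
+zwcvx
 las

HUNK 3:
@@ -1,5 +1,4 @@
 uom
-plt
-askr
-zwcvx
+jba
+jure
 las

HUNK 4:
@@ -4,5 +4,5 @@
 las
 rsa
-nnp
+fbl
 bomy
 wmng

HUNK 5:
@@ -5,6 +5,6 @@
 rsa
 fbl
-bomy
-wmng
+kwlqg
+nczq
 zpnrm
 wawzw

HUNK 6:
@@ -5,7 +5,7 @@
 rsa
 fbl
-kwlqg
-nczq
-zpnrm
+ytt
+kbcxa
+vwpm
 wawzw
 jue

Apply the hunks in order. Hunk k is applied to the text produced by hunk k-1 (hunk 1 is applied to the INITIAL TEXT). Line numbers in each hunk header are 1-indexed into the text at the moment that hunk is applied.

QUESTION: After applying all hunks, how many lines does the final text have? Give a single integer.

Hunk 1: at line 5 remove [rwt] add [nnp,bomy,wmng] -> 12 lines: uom plt askr qois las rsa nnp bomy wmng zpnrm wawzw jue
Hunk 2: at line 3 remove [qois] add [zwcvx] -> 12 lines: uom plt askr zwcvx las rsa nnp bomy wmng zpnrm wawzw jue
Hunk 3: at line 1 remove [plt,askr,zwcvx] add [jba,jure] -> 11 lines: uom jba jure las rsa nnp bomy wmng zpnrm wawzw jue
Hunk 4: at line 4 remove [nnp] add [fbl] -> 11 lines: uom jba jure las rsa fbl bomy wmng zpnrm wawzw jue
Hunk 5: at line 5 remove [bomy,wmng] add [kwlqg,nczq] -> 11 lines: uom jba jure las rsa fbl kwlqg nczq zpnrm wawzw jue
Hunk 6: at line 5 remove [kwlqg,nczq,zpnrm] add [ytt,kbcxa,vwpm] -> 11 lines: uom jba jure las rsa fbl ytt kbcxa vwpm wawzw jue
Final line count: 11

Answer: 11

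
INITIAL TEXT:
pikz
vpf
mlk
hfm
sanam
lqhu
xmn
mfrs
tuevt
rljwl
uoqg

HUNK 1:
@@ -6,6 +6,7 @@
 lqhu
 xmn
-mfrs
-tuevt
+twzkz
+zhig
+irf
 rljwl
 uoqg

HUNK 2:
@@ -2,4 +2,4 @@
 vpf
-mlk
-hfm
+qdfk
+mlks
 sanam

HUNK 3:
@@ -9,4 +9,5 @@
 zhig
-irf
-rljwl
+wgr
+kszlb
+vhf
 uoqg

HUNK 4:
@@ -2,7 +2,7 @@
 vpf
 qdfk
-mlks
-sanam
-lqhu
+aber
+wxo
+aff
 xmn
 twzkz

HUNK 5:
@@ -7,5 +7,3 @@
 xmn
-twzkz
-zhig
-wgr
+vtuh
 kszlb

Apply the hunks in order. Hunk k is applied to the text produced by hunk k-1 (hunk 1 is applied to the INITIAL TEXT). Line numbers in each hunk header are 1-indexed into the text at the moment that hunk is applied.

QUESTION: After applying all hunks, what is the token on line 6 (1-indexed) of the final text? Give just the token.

Answer: aff

Derivation:
Hunk 1: at line 6 remove [mfrs,tuevt] add [twzkz,zhig,irf] -> 12 lines: pikz vpf mlk hfm sanam lqhu xmn twzkz zhig irf rljwl uoqg
Hunk 2: at line 2 remove [mlk,hfm] add [qdfk,mlks] -> 12 lines: pikz vpf qdfk mlks sanam lqhu xmn twzkz zhig irf rljwl uoqg
Hunk 3: at line 9 remove [irf,rljwl] add [wgr,kszlb,vhf] -> 13 lines: pikz vpf qdfk mlks sanam lqhu xmn twzkz zhig wgr kszlb vhf uoqg
Hunk 4: at line 2 remove [mlks,sanam,lqhu] add [aber,wxo,aff] -> 13 lines: pikz vpf qdfk aber wxo aff xmn twzkz zhig wgr kszlb vhf uoqg
Hunk 5: at line 7 remove [twzkz,zhig,wgr] add [vtuh] -> 11 lines: pikz vpf qdfk aber wxo aff xmn vtuh kszlb vhf uoqg
Final line 6: aff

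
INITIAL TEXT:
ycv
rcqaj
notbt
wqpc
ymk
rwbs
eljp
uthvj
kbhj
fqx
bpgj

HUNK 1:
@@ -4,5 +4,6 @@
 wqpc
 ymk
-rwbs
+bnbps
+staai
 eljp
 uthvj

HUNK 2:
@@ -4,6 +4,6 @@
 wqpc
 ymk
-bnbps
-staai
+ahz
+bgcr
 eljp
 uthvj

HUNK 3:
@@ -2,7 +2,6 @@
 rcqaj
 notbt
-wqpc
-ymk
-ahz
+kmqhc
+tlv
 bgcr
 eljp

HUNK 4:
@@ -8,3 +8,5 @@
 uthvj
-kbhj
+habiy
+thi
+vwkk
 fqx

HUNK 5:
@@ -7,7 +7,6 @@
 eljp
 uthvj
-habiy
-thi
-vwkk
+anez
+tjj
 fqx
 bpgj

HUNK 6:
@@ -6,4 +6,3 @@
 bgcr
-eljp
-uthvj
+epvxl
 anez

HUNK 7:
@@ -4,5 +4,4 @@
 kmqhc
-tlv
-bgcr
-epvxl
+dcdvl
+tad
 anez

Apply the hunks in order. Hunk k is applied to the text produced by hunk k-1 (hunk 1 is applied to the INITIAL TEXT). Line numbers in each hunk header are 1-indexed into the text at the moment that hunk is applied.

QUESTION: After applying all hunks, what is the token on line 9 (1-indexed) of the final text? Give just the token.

Answer: fqx

Derivation:
Hunk 1: at line 4 remove [rwbs] add [bnbps,staai] -> 12 lines: ycv rcqaj notbt wqpc ymk bnbps staai eljp uthvj kbhj fqx bpgj
Hunk 2: at line 4 remove [bnbps,staai] add [ahz,bgcr] -> 12 lines: ycv rcqaj notbt wqpc ymk ahz bgcr eljp uthvj kbhj fqx bpgj
Hunk 3: at line 2 remove [wqpc,ymk,ahz] add [kmqhc,tlv] -> 11 lines: ycv rcqaj notbt kmqhc tlv bgcr eljp uthvj kbhj fqx bpgj
Hunk 4: at line 8 remove [kbhj] add [habiy,thi,vwkk] -> 13 lines: ycv rcqaj notbt kmqhc tlv bgcr eljp uthvj habiy thi vwkk fqx bpgj
Hunk 5: at line 7 remove [habiy,thi,vwkk] add [anez,tjj] -> 12 lines: ycv rcqaj notbt kmqhc tlv bgcr eljp uthvj anez tjj fqx bpgj
Hunk 6: at line 6 remove [eljp,uthvj] add [epvxl] -> 11 lines: ycv rcqaj notbt kmqhc tlv bgcr epvxl anez tjj fqx bpgj
Hunk 7: at line 4 remove [tlv,bgcr,epvxl] add [dcdvl,tad] -> 10 lines: ycv rcqaj notbt kmqhc dcdvl tad anez tjj fqx bpgj
Final line 9: fqx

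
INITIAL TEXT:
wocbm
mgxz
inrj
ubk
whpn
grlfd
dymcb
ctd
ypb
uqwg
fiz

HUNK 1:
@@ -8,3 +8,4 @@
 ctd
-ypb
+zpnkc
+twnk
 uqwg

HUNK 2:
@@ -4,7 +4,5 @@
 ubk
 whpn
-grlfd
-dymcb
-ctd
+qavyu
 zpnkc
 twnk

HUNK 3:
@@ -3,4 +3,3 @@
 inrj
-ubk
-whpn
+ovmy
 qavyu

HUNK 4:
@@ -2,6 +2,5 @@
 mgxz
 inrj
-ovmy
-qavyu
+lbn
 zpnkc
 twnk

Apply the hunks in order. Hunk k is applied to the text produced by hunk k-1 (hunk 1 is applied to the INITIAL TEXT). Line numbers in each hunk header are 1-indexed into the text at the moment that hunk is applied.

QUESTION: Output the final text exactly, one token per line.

Answer: wocbm
mgxz
inrj
lbn
zpnkc
twnk
uqwg
fiz

Derivation:
Hunk 1: at line 8 remove [ypb] add [zpnkc,twnk] -> 12 lines: wocbm mgxz inrj ubk whpn grlfd dymcb ctd zpnkc twnk uqwg fiz
Hunk 2: at line 4 remove [grlfd,dymcb,ctd] add [qavyu] -> 10 lines: wocbm mgxz inrj ubk whpn qavyu zpnkc twnk uqwg fiz
Hunk 3: at line 3 remove [ubk,whpn] add [ovmy] -> 9 lines: wocbm mgxz inrj ovmy qavyu zpnkc twnk uqwg fiz
Hunk 4: at line 2 remove [ovmy,qavyu] add [lbn] -> 8 lines: wocbm mgxz inrj lbn zpnkc twnk uqwg fiz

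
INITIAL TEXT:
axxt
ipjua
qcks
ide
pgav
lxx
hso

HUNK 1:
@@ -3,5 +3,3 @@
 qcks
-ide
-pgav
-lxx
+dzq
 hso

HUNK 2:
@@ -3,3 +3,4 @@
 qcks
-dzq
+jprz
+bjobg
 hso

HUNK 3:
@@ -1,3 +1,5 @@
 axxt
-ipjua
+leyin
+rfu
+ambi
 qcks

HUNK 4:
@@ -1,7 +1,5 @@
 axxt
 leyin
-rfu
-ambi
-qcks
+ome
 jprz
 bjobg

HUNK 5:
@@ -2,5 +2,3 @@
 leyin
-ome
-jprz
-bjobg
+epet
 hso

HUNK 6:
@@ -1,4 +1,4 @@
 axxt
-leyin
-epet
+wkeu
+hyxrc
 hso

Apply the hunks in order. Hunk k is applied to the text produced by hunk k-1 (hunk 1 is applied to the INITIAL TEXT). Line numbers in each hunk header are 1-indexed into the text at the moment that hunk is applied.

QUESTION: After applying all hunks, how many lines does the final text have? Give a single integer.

Hunk 1: at line 3 remove [ide,pgav,lxx] add [dzq] -> 5 lines: axxt ipjua qcks dzq hso
Hunk 2: at line 3 remove [dzq] add [jprz,bjobg] -> 6 lines: axxt ipjua qcks jprz bjobg hso
Hunk 3: at line 1 remove [ipjua] add [leyin,rfu,ambi] -> 8 lines: axxt leyin rfu ambi qcks jprz bjobg hso
Hunk 4: at line 1 remove [rfu,ambi,qcks] add [ome] -> 6 lines: axxt leyin ome jprz bjobg hso
Hunk 5: at line 2 remove [ome,jprz,bjobg] add [epet] -> 4 lines: axxt leyin epet hso
Hunk 6: at line 1 remove [leyin,epet] add [wkeu,hyxrc] -> 4 lines: axxt wkeu hyxrc hso
Final line count: 4

Answer: 4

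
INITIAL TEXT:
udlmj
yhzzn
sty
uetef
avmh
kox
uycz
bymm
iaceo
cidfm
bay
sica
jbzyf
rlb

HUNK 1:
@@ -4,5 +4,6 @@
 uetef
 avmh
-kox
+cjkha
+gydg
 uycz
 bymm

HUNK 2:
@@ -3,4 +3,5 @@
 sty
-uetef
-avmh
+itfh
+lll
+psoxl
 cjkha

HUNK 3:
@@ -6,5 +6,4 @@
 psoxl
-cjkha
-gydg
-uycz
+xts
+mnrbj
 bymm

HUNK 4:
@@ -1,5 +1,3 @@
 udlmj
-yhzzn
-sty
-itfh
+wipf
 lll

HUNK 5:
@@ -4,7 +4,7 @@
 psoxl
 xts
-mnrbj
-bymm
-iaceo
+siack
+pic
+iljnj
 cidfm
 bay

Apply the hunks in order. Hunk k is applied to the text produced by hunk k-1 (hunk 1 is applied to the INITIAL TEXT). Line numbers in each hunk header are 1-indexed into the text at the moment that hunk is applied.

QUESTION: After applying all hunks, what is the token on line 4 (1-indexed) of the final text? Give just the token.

Hunk 1: at line 4 remove [kox] add [cjkha,gydg] -> 15 lines: udlmj yhzzn sty uetef avmh cjkha gydg uycz bymm iaceo cidfm bay sica jbzyf rlb
Hunk 2: at line 3 remove [uetef,avmh] add [itfh,lll,psoxl] -> 16 lines: udlmj yhzzn sty itfh lll psoxl cjkha gydg uycz bymm iaceo cidfm bay sica jbzyf rlb
Hunk 3: at line 6 remove [cjkha,gydg,uycz] add [xts,mnrbj] -> 15 lines: udlmj yhzzn sty itfh lll psoxl xts mnrbj bymm iaceo cidfm bay sica jbzyf rlb
Hunk 4: at line 1 remove [yhzzn,sty,itfh] add [wipf] -> 13 lines: udlmj wipf lll psoxl xts mnrbj bymm iaceo cidfm bay sica jbzyf rlb
Hunk 5: at line 4 remove [mnrbj,bymm,iaceo] add [siack,pic,iljnj] -> 13 lines: udlmj wipf lll psoxl xts siack pic iljnj cidfm bay sica jbzyf rlb
Final line 4: psoxl

Answer: psoxl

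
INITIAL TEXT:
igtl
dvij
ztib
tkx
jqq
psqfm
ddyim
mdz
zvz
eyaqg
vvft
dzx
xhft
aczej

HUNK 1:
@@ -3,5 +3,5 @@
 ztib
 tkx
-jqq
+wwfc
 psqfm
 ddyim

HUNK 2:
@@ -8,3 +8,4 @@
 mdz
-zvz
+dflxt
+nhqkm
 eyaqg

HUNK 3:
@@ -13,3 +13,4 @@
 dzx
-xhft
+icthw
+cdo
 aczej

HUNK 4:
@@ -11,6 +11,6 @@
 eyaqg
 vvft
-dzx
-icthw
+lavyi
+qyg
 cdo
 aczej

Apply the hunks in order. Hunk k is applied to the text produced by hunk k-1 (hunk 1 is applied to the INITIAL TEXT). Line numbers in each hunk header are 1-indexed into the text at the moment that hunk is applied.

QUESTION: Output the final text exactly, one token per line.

Answer: igtl
dvij
ztib
tkx
wwfc
psqfm
ddyim
mdz
dflxt
nhqkm
eyaqg
vvft
lavyi
qyg
cdo
aczej

Derivation:
Hunk 1: at line 3 remove [jqq] add [wwfc] -> 14 lines: igtl dvij ztib tkx wwfc psqfm ddyim mdz zvz eyaqg vvft dzx xhft aczej
Hunk 2: at line 8 remove [zvz] add [dflxt,nhqkm] -> 15 lines: igtl dvij ztib tkx wwfc psqfm ddyim mdz dflxt nhqkm eyaqg vvft dzx xhft aczej
Hunk 3: at line 13 remove [xhft] add [icthw,cdo] -> 16 lines: igtl dvij ztib tkx wwfc psqfm ddyim mdz dflxt nhqkm eyaqg vvft dzx icthw cdo aczej
Hunk 4: at line 11 remove [dzx,icthw] add [lavyi,qyg] -> 16 lines: igtl dvij ztib tkx wwfc psqfm ddyim mdz dflxt nhqkm eyaqg vvft lavyi qyg cdo aczej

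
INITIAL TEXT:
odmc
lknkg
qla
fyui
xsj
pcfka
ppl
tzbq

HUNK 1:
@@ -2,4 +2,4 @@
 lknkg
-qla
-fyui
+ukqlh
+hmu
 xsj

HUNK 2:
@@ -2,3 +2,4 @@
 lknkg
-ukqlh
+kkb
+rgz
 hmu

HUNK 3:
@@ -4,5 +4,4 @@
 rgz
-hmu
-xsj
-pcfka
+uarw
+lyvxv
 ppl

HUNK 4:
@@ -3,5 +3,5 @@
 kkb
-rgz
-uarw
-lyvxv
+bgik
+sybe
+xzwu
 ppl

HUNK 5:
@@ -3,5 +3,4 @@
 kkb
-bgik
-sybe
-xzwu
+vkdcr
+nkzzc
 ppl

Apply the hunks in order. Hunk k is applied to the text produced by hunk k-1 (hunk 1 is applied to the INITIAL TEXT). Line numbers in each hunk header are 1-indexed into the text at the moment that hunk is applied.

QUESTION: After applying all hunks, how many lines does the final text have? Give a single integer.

Answer: 7

Derivation:
Hunk 1: at line 2 remove [qla,fyui] add [ukqlh,hmu] -> 8 lines: odmc lknkg ukqlh hmu xsj pcfka ppl tzbq
Hunk 2: at line 2 remove [ukqlh] add [kkb,rgz] -> 9 lines: odmc lknkg kkb rgz hmu xsj pcfka ppl tzbq
Hunk 3: at line 4 remove [hmu,xsj,pcfka] add [uarw,lyvxv] -> 8 lines: odmc lknkg kkb rgz uarw lyvxv ppl tzbq
Hunk 4: at line 3 remove [rgz,uarw,lyvxv] add [bgik,sybe,xzwu] -> 8 lines: odmc lknkg kkb bgik sybe xzwu ppl tzbq
Hunk 5: at line 3 remove [bgik,sybe,xzwu] add [vkdcr,nkzzc] -> 7 lines: odmc lknkg kkb vkdcr nkzzc ppl tzbq
Final line count: 7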